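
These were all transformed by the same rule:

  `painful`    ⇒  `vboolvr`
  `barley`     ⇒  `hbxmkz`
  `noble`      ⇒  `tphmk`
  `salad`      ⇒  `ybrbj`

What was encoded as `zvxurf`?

turtle

Shifts by position in painful: pos 0: p→v (+6), pos 1: a→b (+1), pos 2: i→o (+6), pos 3: n→o (+1) — repeating every 2. It's a Vigenère-style cipher with numeric key [6,1]: position i shifts by key[i mod 2].
Reversing it on zvxurf: z−6=t, v−1=u, x−6=r, u−1=t, r−6=l, f−1=e.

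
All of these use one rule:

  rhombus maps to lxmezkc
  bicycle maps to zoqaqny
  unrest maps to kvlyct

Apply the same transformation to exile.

yjony

r(17)→l(11) and h(7)→x(23) fit y≡17x+8 (mod 26); the inverse of 17 mod 26 is 23. This is an affine cipher: with a=0,…,z=25, each position x becomes (17x+8) mod 26.
Applying it to exile: e(4)→17·4+8≡24=y; x(23)→17·23+8≡9=j; i(8)→17·8+8≡14=o; l(11)→17·11+8≡13=n; e(4)→17·4+8≡24=y (all mod 26).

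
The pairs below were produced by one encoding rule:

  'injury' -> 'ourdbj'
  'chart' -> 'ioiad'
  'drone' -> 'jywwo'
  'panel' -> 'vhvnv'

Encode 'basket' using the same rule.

The shift increases by 1 at each position, starting from +6: 6, 7, 8, ….
For basket: b+6=h, a+7=h, s+8=a, k+9=t, e+10=o, t+11=e.

hhatoe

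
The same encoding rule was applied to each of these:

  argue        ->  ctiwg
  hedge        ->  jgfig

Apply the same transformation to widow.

Each letter is shifted forward by 2 in the alphabet (a Caesar shift of +2).
Applying it to widow: w+2=y, i+2=k, d+2=f, o+2=q, w+2=y.

ykfqy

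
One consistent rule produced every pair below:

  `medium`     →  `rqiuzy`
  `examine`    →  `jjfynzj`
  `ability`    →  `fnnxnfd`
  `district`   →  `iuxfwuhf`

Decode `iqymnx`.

detail

Shifts by position in medium: pos 0: m→r (+5), pos 1: e→q (+12), pos 2: d→i (+5), pos 3: i→u (+12) — repeating every 2. The shifts repeat in a cycle of length 2: positions 0,1,… shift by +5, +12, then the pattern repeats.
Reversing it on iqymnx: i−5=d, q−12=e, y−5=t, m−12=a, n−5=i, x−12=l.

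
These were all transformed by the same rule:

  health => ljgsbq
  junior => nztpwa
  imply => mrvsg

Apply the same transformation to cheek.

gmkls

Letter i (0-indexed) is shifted by i+4, so successive shifts are 4, 5, 6, ….
For cheek: c+4=g, h+5=m, e+6=k, e+7=l, k+8=s.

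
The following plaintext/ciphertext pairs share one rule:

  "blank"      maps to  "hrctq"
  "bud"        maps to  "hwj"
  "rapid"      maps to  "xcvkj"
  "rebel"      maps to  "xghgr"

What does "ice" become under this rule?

The rule splits by letter class: vowels +2, consonants +6.
For ice: i(vowel)+2=k, c(cons)+6=i, e(vowel)+2=g.

kig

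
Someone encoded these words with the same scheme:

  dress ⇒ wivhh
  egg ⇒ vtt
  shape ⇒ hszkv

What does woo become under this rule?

dll

Each letter is replaced by its mirror in the alphabet: a↔z, b↔y, c↔x, and so on (the Atbash cipher).
On woo: w↔d, o↔l, o↔l.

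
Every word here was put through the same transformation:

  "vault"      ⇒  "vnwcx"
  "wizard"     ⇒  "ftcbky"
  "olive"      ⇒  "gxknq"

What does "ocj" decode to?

ham

The output letters match the input read backwards, each shifted +2: vault reversed is tluav. Two steps: reverse the string, then apply a Caesar shift of +2.
Reversing it on ocj: shift back: o−2=m, c−2=a, j−2=h → mah; then reverse → ham.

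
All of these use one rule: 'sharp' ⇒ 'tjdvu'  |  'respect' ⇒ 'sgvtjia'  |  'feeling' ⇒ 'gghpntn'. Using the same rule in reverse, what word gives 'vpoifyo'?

unleash

In sharp: s→t is +1, h→j is +2, a→d is +3, r→v is +4 — the shift increases by 1 each position. The shift increases by 1 at each position, starting from +1: 1, 2, 3, ….
Decoding vpoifyo: v−1=u, p−2=n, o−3=l, i−4=e, f−5=a, y−6=s, o−7=h.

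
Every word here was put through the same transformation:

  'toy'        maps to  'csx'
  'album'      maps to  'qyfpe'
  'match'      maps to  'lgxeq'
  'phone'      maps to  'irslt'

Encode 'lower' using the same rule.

viasp

The output letters match the input read backwards, each shifted +4: toy reversed is yot. Read the word backwards and shift each letter +4.
Applying it to lower: reverse → rewol; then shift: r+4=v, e+4=i, w+4=a, o+4=s, l+4=p.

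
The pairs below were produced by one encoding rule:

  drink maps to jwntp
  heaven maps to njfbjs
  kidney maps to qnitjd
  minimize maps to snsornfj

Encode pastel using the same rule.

The shifts repeat in a cycle of length 3: positions 0,1,… shift by +6, +5, +5, then the pattern repeats.
For pastel: p+6=v, a+5=f, s+5=x, t+6=z, e+5=j, l+5=q.

vfxzjq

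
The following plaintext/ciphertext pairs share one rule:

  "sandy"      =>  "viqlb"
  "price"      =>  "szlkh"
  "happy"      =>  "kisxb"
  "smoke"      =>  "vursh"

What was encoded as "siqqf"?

Shifts by position in sandy: pos 0: s→v (+3), pos 1: a→i (+8), pos 2: n→q (+3), pos 3: d→l (+8) — repeating every 2. A repeating key of period 2 is used — shifts +3, +8 over and over.
Undoing it on siqqf: s−3=p, i−8=a, q−3=n, q−8=i, f−3=c.

panic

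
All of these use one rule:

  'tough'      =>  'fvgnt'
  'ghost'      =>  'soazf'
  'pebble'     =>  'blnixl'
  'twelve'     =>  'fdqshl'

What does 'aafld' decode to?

Shifts by position in tough: pos 0: t→f (+12), pos 1: o→v (+7), pos 2: u→g (+12), pos 3: g→n (+7) — repeating every 2. It's a Vigenère-style cipher with numeric key [12,7]: position i shifts by key[i mod 2].
Undoing it on aafld: a−12=o, a−7=t, f−12=t, l−7=e, d−12=r.

otter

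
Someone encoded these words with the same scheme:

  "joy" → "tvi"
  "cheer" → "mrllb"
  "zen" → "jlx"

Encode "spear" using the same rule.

czlhb

Vowels shift forward by 7 and consonants shift forward by 10.
On spear: s(cons)+10=c, p(cons)+10=z, e(vowel)+7=l, a(vowel)+7=h, r(cons)+10=b.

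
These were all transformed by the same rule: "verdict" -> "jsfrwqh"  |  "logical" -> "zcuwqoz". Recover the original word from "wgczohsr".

Compare letters: v→j is +14, e→s is +14, r→f is +14 — a constant shift. Every letter moves 14 places later in the alphabet, wrapping around z→a.
Undoing it on wgczohsr: w−14=i, g−14=s, c−14=o, z−14=l, o−14=a, h−14=t, s−14=e, r−14=d.

isolated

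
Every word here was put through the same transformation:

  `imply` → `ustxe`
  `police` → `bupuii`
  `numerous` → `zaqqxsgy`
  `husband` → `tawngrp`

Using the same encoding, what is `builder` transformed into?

namxjid

Shifts by position in imply: pos 0: i→u (+12), pos 1: m→s (+6), pos 2: p→t (+4), pos 3: l→x (+12), pos 4: y→e (+6) — repeating every 3. A repeating key of period 3 is used — shifts +12, +6, +4 over and over.
On builder: b+12=n, u+6=a, i+4=m, l+12=x, d+6=j, e+4=i, r+12=d.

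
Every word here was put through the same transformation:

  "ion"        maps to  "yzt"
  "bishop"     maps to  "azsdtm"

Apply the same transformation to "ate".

pel

The word is reversed, then every letter is shifted forward by 11.
On ate: reverse → eta; then shift: e+11=p, t+11=e, a+11=l.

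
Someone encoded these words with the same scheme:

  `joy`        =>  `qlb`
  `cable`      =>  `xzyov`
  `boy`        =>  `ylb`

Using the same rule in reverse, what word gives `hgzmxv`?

stance

This is the alphabet-reversal cipher (Atbash): a becomes z, b becomes y, etc.
Reversing it on hgzmxv: h↔s, g↔t, z↔a, m↔n, x↔c, v↔e.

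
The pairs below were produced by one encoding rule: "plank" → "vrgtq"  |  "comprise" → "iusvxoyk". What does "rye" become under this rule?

xek

This is a Caesar cipher with shift 6.
Applying it to rye: r+6=x, y+6=e, e+6=k.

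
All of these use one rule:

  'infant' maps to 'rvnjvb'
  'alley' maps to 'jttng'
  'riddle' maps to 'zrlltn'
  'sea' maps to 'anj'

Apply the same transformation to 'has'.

pja

Vowels shift forward by 9 and consonants shift forward by 8.
For has: h(cons)+8=p, a(vowel)+9=j, s(cons)+8=a.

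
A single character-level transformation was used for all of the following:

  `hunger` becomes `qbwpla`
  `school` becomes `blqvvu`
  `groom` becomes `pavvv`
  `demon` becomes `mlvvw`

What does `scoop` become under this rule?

blvvy

The shift depends on letter class: consonant h→q is +9, but vowel u→b is +7. The rule splits by letter class: vowels +7, consonants +9.
Applying it to scoop: s(cons)+9=b, c(cons)+9=l, o(vowel)+7=v, o(vowel)+7=v, p(cons)+9=y.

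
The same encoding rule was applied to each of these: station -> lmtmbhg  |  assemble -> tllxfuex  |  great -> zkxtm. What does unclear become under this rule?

Compare letters: s→l is +19, t→m is +19, a→t is +19 — a constant shift. Every letter moves 19 places later in the alphabet, wrapping around z→a.
On unclear: u+19=n, n+19=g, c+19=v, l+19=e, e+19=x, a+19=t, r+19=k.

ngvextk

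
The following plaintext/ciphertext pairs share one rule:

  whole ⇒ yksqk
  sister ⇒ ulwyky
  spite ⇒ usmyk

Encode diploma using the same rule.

fltquti

In whole: w→y is +2, h→k is +3, o→s is +4, l→q is +5 — the shift increases by 1 each position. Letter i (0-indexed) is shifted by i+2, so successive shifts are 2, 3, 4, ….
Applying it to diploma: d+2=f, i+3=l, p+4=t, l+5=q, o+6=u, m+7=t, a+8=i.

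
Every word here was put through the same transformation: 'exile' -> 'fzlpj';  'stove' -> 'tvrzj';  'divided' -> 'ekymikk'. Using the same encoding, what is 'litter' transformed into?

In exile: e→f is +1, x→z is +2, i→l is +3, l→p is +4 — the shift increases by 1 each position. Letter i (0-indexed) is shifted by i+1, so successive shifts are 1, 2, 3, ….
Applying it to litter: l+1=m, i+2=k, t+3=w, t+4=x, e+5=j, r+6=x.

mkwxjx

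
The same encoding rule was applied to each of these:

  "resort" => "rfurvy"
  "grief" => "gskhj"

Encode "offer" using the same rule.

oghhv

In resort: r→r is +0, e→f is +1, s→u is +2, o→r is +3 — the shift increases by 1 each position. Letter i (0-indexed) is shifted by i+0, so successive shifts are 0, 1, 2, ….
Applying it to offer: o+0=o, f+1=g, f+2=h, e+3=h, r+4=v.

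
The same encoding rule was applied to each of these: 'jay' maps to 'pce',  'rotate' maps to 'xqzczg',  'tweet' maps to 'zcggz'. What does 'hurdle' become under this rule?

The rule splits by letter class: vowels +2, consonants +6.
For hurdle: h(cons)+6=n, u(vowel)+2=w, r(cons)+6=x, d(cons)+6=j, l(cons)+6=r, e(vowel)+2=g.

nwxjrg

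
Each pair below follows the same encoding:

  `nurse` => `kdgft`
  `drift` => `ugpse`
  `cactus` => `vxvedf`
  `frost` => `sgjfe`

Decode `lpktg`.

n(13)→k(10) and u(20)→d(3) fit y≡25x+23 (mod 26); the inverse of 25 mod 26 is 25. This is an affine cipher: with a=0,…,z=25, each position x becomes (25x+23) mod 26.
Decoding lpktg: l(11)→25·(11−23)≡12=m; p(15)→25·(15−23)≡8=i; k(10)→25·(10−23)≡13=n; t(19)→25·(19−23)≡4=e; g(6)→25·(6−23)≡17=r (all mod 26).

miner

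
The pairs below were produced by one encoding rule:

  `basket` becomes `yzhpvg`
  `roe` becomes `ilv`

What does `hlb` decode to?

soy

Each pair mirrors across the alphabet (b↔y, a↔z, s↔h): positions sum to 25. This is the alphabet-reversal cipher (Atbash): a becomes z, b becomes y, etc.
Undoing it on hlb: h↔s, l↔o, b↔y.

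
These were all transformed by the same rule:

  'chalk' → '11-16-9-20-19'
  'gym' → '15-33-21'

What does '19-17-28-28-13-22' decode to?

c is letter #3 and maps to 11: an offset of 8. The number is (letter's place in the alphabet, a=1) + 8.
Decoding 19-17-28-28-13-22: 19→(19−8)÷1=11=k, 17→(17−8)÷1=9=i, 28→(28−8)÷1=20=t, 28→(28−8)÷1=20=t, 13→(13−8)÷1=5=e, 22→(22−8)÷1=14=n.

kitten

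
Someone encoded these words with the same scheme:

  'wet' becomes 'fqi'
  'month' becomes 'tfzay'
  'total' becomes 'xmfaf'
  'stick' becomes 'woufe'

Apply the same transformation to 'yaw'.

imk

The output letters match the input read backwards, each shifted +12: wet reversed is tew. Read the word backwards and shift each letter +12.
Applying it to yaw: reverse → way; then shift: w+12=i, a+12=m, y+12=k.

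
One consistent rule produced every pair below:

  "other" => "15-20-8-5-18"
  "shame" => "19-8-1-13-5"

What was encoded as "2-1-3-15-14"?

o is letter #15 and maps to 15: an offset of 0. Letters become their 1-indexed alphabet positions: a=1 … z=26.
Undoing it on 2-1-3-15-14: 2=b, 1=a, 3=c, 15=o, 14=n.

bacon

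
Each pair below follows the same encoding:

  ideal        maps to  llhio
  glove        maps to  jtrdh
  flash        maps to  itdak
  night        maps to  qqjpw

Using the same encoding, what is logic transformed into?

owjqf

The shifts repeat in a cycle of length 2: positions 0,1,… shift by +3, +8, then the pattern repeats.
For logic: l+3=o, o+8=w, g+3=j, i+8=q, c+3=f.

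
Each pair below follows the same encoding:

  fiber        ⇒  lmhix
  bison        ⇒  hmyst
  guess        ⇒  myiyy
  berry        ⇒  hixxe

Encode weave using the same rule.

The shift depends on letter class: consonant f→l is +6, but vowel i→m is +4. The rule splits by letter class: vowels +4, consonants +6.
On weave: w(cons)+6=c, e(vowel)+4=i, a(vowel)+4=e, v(cons)+6=b, e(vowel)+4=i.

ciebi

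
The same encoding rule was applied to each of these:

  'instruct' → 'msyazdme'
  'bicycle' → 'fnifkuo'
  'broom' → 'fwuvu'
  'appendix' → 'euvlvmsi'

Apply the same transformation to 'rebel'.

vjhlt

In instruct: i→m is +4, n→s is +5, s→y is +6, t→a is +7 — the shift increases by 1 each position. Letter i (0-indexed) is shifted by i+4, so successive shifts are 4, 5, 6, ….
Applying it to rebel: r+4=v, e+5=j, b+6=h, e+7=l, l+8=t.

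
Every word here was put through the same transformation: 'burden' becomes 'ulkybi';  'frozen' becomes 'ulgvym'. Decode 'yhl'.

The output letters match the input read backwards, each shifted +7: burden reversed is nedrub. Two steps: reverse the string, then apply a Caesar shift of +7.
Undoing it on yhl: shift back: y−7=r, h−7=a, l−7=e → rae; then reverse → ear.

ear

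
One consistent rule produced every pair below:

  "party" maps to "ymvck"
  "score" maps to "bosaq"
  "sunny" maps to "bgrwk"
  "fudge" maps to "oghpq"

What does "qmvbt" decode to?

Shifts by position in party: pos 0: p→y (+9), pos 1: a→m (+12), pos 2: r→v (+4), pos 3: t→c (+9), pos 4: y→k (+12) — repeating every 3. A repeating key of period 3 is used — shifts +9, +12, +4 over and over.
Undoing it on qmvbt: q−9=h, m−12=a, v−4=r, b−9=s, t−12=h.

harsh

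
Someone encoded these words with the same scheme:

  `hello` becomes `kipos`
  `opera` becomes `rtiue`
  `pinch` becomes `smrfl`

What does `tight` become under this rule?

wmkkx

Shifts by position in hello: pos 0: h→k (+3), pos 1: e→i (+4), pos 2: l→p (+4), pos 3: l→o (+3), pos 4: o→s (+4) — repeating every 3. The shifts repeat in a cycle of length 3: positions 0,1,… shift by +3, +4, +4, then the pattern repeats.
Applying it to tight: t+3=w, i+4=m, g+4=k, h+3=k, t+4=x.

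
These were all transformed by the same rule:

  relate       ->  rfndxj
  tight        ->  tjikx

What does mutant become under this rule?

mvvdry

In relate: r→r is +0, e→f is +1, l→n is +2, a→d is +3 — the shift increases by 1 each position. The shift increases by 1 at each position, starting from +0: 0, 1, 2, ….
Applying it to mutant: m+0=m, u+1=v, t+2=v, a+3=d, n+4=r, t+5=y.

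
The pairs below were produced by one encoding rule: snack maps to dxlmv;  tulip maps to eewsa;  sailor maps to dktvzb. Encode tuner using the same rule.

eeyoc

Shifts by position in snack: pos 0: s→d (+11), pos 1: n→x (+10), pos 2: a→l (+11), pos 3: c→m (+10) — repeating every 2. It's a Vigenère-style cipher with numeric key [11,10]: position i shifts by key[i mod 2].
For tuner: t+11=e, u+10=e, n+11=y, e+10=o, r+11=c.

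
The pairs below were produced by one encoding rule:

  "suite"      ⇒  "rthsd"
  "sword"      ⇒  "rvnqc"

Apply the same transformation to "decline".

Compare letters: s→r is +25, u→t is +25, i→h is +25 — a constant shift. Every letter moves 25 places later in the alphabet, wrapping around z→a.
Applying it to decline: d+25=c, e+25=d, c+25=b, l+25=k, i+25=h, n+25=m, e+25=d.

cdbkhmd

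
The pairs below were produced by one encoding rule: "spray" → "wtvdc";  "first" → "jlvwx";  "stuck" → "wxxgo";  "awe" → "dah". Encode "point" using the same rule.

The shift depends on letter class: consonant s→w is +4, but vowel a→d is +3. Two shifts are in play — +3 for a/e/i/o/u, +4 for every other letter.
For point: p(cons)+4=t, o(vowel)+3=r, i(vowel)+3=l, n(cons)+4=r, t(cons)+4=x.

trlrx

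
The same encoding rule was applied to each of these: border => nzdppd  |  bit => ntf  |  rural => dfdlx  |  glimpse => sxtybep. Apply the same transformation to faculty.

The shift depends on letter class: consonant b→n is +12, but vowel o→z is +11. The rule splits by letter class: vowels +11, consonants +12.
For faculty: f(cons)+12=r, a(vowel)+11=l, c(cons)+12=o, u(vowel)+11=f, l(cons)+12=x, t(cons)+12=f, y(cons)+12=k.

rlofxfk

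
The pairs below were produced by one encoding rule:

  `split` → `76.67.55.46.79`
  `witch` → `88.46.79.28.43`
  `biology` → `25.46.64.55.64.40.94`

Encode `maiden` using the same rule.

s(#19)→76 and p(#16)→67: differences scale by 3, so n = 3·pos + 19. Each letter becomes 3×(its alphabet position, a=1..z=26) + 19.
Applying it to maiden: m=13→58, a=1→22, i=9→46, d=4→31, e=5→34, n=14→61.

58.22.46.31.34.61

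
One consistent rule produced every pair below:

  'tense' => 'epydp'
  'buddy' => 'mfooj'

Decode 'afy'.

Compare letters: t→e is +11, e→p is +11, n→y is +11 — a constant shift. Every letter moves 11 places later in the alphabet, wrapping around z→a.
Undoing it on afy: a−11=p, f−11=u, y−11=n.

pun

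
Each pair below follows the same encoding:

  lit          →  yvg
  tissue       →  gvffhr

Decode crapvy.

pencil

Compare letters: l→y is +13, i→v is +13, t→g is +13 — a constant shift. Each letter is shifted forward by 13 in the alphabet (a Caesar shift of +13).
Reversing it on crapvy: c−13=p, r−13=e, a−13=n, p−13=c, v−13=i, y−13=l.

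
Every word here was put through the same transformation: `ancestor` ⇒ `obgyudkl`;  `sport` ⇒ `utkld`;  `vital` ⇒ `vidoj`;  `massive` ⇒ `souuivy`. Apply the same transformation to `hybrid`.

zwxlip

a(0)→o(14) and n(13)→b(1) fit y≡9x+14 (mod 26); the inverse of 9 mod 26 is 3. Treating letters as 0–25, the rule is x ↦ 9x + 14 (mod 26).
Applying it to hybrid: h(7)→9·7+14≡25=z; y(24)→9·24+14≡22=w; b(1)→9·1+14≡23=x; r(17)→9·17+14≡11=l; i(8)→9·8+14≡8=i; d(3)→9·3+14≡15=p (all mod 26).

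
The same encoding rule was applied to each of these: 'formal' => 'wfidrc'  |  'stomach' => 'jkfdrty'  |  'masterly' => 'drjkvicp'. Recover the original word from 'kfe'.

ton

Compare letters: f→w is +17, o→f is +17, r→i is +17 — a constant shift. Every letter moves 17 places later in the alphabet, wrapping around z→a.
Decoding kfe: k−17=t, f−17=o, e−17=n.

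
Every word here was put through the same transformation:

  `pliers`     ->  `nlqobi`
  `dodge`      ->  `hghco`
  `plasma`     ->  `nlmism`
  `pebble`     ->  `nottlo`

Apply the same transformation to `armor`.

mbsgb

p(15)→n(13) and l(11)→l(11) fit y≡7x+12 (mod 26); the inverse of 7 mod 26 is 15. This is an affine cipher: with a=0,…,z=25, each position x becomes (7x+12) mod 26.
On armor: a(0)→7·0+12≡12=m; r(17)→7·17+12≡1=b; m(12)→7·12+12≡18=s; o(14)→7·14+12≡6=g; r(17)→7·17+12≡1=b (all mod 26).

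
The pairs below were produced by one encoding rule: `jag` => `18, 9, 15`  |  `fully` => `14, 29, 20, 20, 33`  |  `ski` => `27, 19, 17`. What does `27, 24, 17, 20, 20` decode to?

spill

j is letter #10 and maps to 18: an offset of 8. The number is (letter's place in the alphabet, a=1) + 8.
Undoing it on 27, 24, 17, 20, 20: 27→(27−8)÷1=19=s, 24→(24−8)÷1=16=p, 17→(17−8)÷1=9=i, 20→(20−8)÷1=12=l, 20→(20−8)÷1=12=l.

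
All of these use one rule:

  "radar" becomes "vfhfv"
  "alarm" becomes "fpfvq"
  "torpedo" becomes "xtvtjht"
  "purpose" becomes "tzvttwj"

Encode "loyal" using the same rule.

Two shifts are in play — +5 for a/e/i/o/u, +4 for every other letter.
On loyal: l(cons)+4=p, o(vowel)+5=t, y(cons)+4=c, a(vowel)+5=f, l(cons)+4=p.

ptcfp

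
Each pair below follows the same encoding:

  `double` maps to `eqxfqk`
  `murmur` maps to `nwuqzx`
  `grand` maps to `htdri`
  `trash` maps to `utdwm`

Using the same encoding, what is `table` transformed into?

In double: d→e is +1, o→q is +2, u→x is +3, b→f is +4 — the shift increases by 1 each position. The shift increases by 1 at each position, starting from +1: 1, 2, 3, ….
For table: t+1=u, a+2=c, b+3=e, l+4=p, e+5=j.

ucepj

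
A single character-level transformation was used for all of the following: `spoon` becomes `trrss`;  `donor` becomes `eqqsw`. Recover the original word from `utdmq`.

In spoon: s→t is +1, p→r is +2, o→r is +3, o→s is +4 — the shift increases by 1 each position. The shift increases by 1 at each position, starting from +1: 1, 2, 3, ….
Reversing it on utdmq: u−1=t, t−2=r, d−3=a, m−4=i, q−5=l.

trail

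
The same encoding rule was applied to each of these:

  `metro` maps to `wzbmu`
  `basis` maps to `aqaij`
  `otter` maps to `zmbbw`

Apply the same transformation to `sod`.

The output letters match the input read backwards, each shifted +8: metro reversed is ortem. Read the word backwards and shift each letter +8.
For sod: reverse → dos; then shift: d+8=l, o+8=w, s+8=a.

lwa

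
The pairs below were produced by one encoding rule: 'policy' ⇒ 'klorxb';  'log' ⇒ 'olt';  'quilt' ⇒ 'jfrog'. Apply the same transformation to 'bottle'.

ylggov

Each pair mirrors across the alphabet (p↔k, o↔l, l↔o): positions sum to 25. This is the alphabet-reversal cipher (Atbash): a becomes z, b becomes y, etc.
For bottle: b↔y, o↔l, t↔g, t↔g, l↔o, e↔v.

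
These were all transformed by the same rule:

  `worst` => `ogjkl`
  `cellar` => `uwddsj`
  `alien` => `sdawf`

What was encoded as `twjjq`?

berry

Each letter is shifted forward by 18 in the alphabet (a Caesar shift of +18).
Undoing it on twjjq: t−18=b, w−18=e, j−18=r, j−18=r, q−18=y.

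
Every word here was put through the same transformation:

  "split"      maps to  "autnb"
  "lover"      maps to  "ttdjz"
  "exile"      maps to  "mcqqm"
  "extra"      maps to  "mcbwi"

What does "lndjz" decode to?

A repeating key of period 2 is used — shifts +8, +5 over and over.
Undoing it on lndjz: l−8=d, n−5=i, d−8=v, j−5=e, z−8=r.

diver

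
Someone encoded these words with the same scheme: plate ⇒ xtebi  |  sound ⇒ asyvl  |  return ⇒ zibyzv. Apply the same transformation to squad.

ayyel

Two shifts are in play — +4 for a/e/i/o/u, +8 for every other letter.
On squad: s(cons)+8=a, q(cons)+8=y, u(vowel)+4=y, a(vowel)+4=e, d(cons)+8=l.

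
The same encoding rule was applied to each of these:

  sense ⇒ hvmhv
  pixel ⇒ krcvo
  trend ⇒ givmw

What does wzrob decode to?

Each pair mirrors across the alphabet (s↔h, e↔v, n↔m): positions sum to 25. Letters are reflected about the middle of the alphabet (position → 25−position): Atbash.
Undoing it on wzrob: w↔d, z↔a, r↔i, o↔l, b↔y.

daily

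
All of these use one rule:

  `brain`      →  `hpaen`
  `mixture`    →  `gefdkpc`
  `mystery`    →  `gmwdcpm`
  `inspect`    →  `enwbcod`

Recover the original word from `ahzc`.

This is an affine cipher: with a=0,…,z=25, each position x becomes (7x+0) mod 26.
Reversing it on ahzc: a(0)→15·(0−0)≡0=a; h(7)→15·(7−0)≡1=b; z(25)→15·(25−0)≡11=l; c(2)→15·(2−0)≡4=e (all mod 26).

able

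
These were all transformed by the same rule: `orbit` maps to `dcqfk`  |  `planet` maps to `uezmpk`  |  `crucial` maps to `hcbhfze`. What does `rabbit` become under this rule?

o(14)→d(3) and r(17)→c(2) fit y≡17x+25 (mod 26); the inverse of 17 mod 26 is 23. Each letter's alphabet position (a=0..z=25) is mapped through 17·x+25 mod 26 — an affine cipher.
For rabbit: r(17)→17·17+25≡2=c; a(0)→17·0+25≡25=z; b(1)→17·1+25≡16=q; b(1)→17·1+25≡16=q; i(8)→17·8+25≡5=f; t(19)→17·19+25≡10=k (all mod 26).

czqqfk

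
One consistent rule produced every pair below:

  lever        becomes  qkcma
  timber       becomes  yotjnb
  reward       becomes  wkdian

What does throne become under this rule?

ynywwo

In lever: l→q is +5, e→k is +6, v→c is +7, e→m is +8 — the shift increases by 1 each position. Letter i (0-indexed) is shifted by i+5, so successive shifts are 5, 6, 7, ….
On throne: t+5=y, h+6=n, r+7=y, o+8=w, n+9=w, e+10=o.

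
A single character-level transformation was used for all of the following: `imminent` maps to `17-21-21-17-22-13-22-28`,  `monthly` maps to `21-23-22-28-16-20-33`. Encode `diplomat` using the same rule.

12-17-24-20-23-21-9-28

Each letter is replaced by its alphabet position (a=1..z=26) + 8.
On diplomat: d=4→12, i=9→17, p=16→24, l=12→20, o=15→23, m=13→21, a=1→9, t=20→28.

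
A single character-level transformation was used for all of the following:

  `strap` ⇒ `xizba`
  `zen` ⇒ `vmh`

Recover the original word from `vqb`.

tin

The output letters match the input read backwards, each shifted +8: strap reversed is parts. The word is reversed, then every letter is shifted forward by 8.
Reversing it on vqb: shift back: v−8=n, q−8=i, b−8=t → nit; then reverse → tin.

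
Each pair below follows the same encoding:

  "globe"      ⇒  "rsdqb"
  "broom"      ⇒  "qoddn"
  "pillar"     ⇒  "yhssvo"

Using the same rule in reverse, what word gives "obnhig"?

remind

This is an affine cipher: with a=0,…,z=25, each position x becomes (21x+21) mod 26.
Reversing it on obnhig: o(14)→5·(14−21)≡17=r; b(1)→5·(1−21)≡4=e; n(13)→5·(13−21)≡12=m; h(7)→5·(7−21)≡8=i; i(8)→5·(8−21)≡13=n; g(6)→5·(6−21)≡3=d (all mod 26).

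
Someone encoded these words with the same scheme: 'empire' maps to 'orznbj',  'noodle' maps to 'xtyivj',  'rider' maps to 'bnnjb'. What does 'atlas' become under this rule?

Shifts by position in empire: pos 0: e→o (+10), pos 1: m→r (+5), pos 2: p→z (+10), pos 3: i→n (+5) — repeating every 2. A repeating key of period 2 is used — shifts +10, +5 over and over.
Applying it to atlas: a+10=k, t+5=y, l+10=v, a+5=f, s+10=c.

kyvfc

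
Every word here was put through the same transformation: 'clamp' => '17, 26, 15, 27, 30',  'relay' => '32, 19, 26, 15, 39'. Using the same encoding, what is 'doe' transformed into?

Letters become their 1-based position plus 14 (so a→15, b→16, …).
For doe: d=4→18, o=15→29, e=5→19.

18, 29, 19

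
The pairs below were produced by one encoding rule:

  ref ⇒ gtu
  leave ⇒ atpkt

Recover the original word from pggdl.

Compare letters: r→g is +15, e→t is +15, f→u is +15 — a constant shift. Each letter is shifted forward by 15 in the alphabet (a Caesar shift of +15).
Undoing it on pggdl: p−15=a, g−15=r, g−15=r, d−15=o, l−15=w.

arrow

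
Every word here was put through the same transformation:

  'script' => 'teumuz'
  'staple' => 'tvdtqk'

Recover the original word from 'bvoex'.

atlas

The shift increases by 1 at each position, starting from +1: 1, 2, 3, ….
Undoing it on bvoex: b−1=a, v−2=t, o−3=l, e−4=a, x−5=s.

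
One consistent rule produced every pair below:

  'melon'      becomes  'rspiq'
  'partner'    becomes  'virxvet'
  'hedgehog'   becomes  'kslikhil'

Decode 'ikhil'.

The output letters match the input read backwards, each shifted +4: melon reversed is nolem. Read the word backwards and shift each letter +4.
Reversing it on ikhil: shift back: i−4=e, k−4=g, h−4=d, i−4=e, l−4=h → egdeh; then reverse → hedge.

hedge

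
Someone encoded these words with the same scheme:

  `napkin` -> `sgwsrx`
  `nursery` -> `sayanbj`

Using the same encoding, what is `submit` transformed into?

xaiurd

In napkin: n→s is +5, a→g is +6, p→w is +7, k→s is +8 — the shift increases by 1 each position. Letter i (0-indexed) is shifted by i+5, so successive shifts are 5, 6, 7, ….
On submit: s+5=x, u+6=a, b+7=i, m+8=u, i+9=r, t+10=d.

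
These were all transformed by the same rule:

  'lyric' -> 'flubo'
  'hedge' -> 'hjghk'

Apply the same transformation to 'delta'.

The output letters match the input read backwards, each shifted +3: lyric reversed is ciryl. Two steps: reverse the string, then apply a Caesar shift of +3.
On delta: reverse → atled; then shift: a+3=d, t+3=w, l+3=o, e+3=h, d+3=g.

dwohg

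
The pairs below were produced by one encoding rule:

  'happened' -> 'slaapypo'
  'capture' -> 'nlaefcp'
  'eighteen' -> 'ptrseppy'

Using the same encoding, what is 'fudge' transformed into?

qforp

This is a Caesar cipher with shift 11.
On fudge: f+11=q, u+11=f, d+11=o, g+11=r, e+11=p.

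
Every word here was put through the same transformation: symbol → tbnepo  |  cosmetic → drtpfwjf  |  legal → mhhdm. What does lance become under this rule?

Shifts by position in symbol: pos 0: s→t (+1), pos 1: y→b (+3), pos 2: m→n (+1), pos 3: b→e (+3) — repeating every 2. The shifts repeat in a cycle of length 2: positions 0,1,… shift by +1, +3, then the pattern repeats.
For lance: l+1=m, a+3=d, n+1=o, c+3=f, e+1=f.

mdoff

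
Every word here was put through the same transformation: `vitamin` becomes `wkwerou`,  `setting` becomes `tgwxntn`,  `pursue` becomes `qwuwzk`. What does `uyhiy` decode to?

tweet

In vitamin: v→w is +1, i→k is +2, t→w is +3, a→e is +4 — the shift increases by 1 each position. Letter i (0-indexed) is shifted by i+1, so successive shifts are 1, 2, 3, ….
Reversing it on uyhiy: u−1=t, y−2=w, h−3=e, i−4=e, y−5=t.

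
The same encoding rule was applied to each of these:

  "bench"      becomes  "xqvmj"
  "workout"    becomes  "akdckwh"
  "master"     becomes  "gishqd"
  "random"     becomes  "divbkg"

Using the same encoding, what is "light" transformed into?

b(1)→x(23) and e(4)→q(16) fit y≡15x+8 (mod 26); the inverse of 15 mod 26 is 7. This is an affine cipher: with a=0,…,z=25, each position x becomes (15x+8) mod 26.
For light: l(11)→15·11+8≡17=r; i(8)→15·8+8≡24=y; g(6)→15·6+8≡20=u; h(7)→15·7+8≡9=j; t(19)→15·19+8≡7=h (all mod 26).

ryujh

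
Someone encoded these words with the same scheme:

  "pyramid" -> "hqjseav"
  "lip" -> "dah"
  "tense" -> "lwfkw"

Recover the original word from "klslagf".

station

Compare letters: p→h is +18, y→q is +18, r→j is +18 — a constant shift. It's a constant shift of +18 (ROT18).
Undoing it on klslagf: k−18=s, l−18=t, s−18=a, l−18=t, a−18=i, g−18=o, f−18=n.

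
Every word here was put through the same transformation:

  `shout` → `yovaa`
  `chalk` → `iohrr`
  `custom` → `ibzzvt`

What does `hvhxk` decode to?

board

It's a Vigenère-style cipher with numeric key [6,7,7]: position i shifts by key[i mod 3].
Undoing it on hvhxk: h−6=b, v−7=o, h−7=a, x−6=r, k−7=d.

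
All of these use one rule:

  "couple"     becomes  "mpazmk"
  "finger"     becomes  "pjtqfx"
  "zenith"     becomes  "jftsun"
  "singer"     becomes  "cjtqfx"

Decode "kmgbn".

alarm

Shifts by position in couple: pos 0: c→m (+10), pos 1: o→p (+1), pos 2: u→a (+6), pos 3: p→z (+10), pos 4: l→m (+1), pos 5: e→k (+6) — repeating every 3. The shifts repeat in a cycle of length 3: positions 0,1,… shift by +10, +1, +6, then the pattern repeats.
Undoing it on kmgbn: k−10=a, m−1=l, g−6=a, b−10=r, n−1=m.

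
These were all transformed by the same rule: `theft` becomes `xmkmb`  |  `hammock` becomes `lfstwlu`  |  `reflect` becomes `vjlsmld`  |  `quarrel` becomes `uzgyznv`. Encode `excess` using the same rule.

The shift increases by 1 at each position, starting from +4: 4, 5, 6, ….
On excess: e+4=i, x+5=c, c+6=i, e+7=l, s+8=a, s+9=b.

icilab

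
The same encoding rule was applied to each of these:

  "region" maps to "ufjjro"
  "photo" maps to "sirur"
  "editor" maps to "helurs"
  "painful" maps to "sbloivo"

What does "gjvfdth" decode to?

Shifts by position in region: pos 0: r→u (+3), pos 1: e→f (+1), pos 2: g→j (+3), pos 3: i→j (+1) — repeating every 2. It's a Vigenère-style cipher with numeric key [3,1]: position i shifts by key[i mod 2].
Decoding gjvfdth: g−3=d, j−1=i, v−3=s, f−1=e, d−3=a, t−1=s, h−3=e.

disease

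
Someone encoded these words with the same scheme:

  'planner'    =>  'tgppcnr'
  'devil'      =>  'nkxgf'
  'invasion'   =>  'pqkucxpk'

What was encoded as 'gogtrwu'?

supreme

The word is reversed, then every letter is shifted forward by 2.
Reversing it on gogtrwu: shift back: g−2=e, o−2=m, g−2=e, t−2=r, r−2=p, w−2=u, u−2=s → emerpus; then reverse → supreme.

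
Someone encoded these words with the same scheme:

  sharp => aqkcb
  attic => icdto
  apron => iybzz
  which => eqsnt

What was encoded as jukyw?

Each letter shifts forward by (position + 8), i.e. 8, 9, 10, … — the shift grows by one for each successive letter.
Decoding jukyw: j−8=b, u−9=l, k−10=a, y−11=n, w−12=k.

blank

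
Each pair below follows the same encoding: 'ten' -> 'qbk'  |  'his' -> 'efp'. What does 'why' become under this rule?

tev

Compare letters: t→q is +23, e→b is +23, n→k is +23 — a constant shift. This is a Caesar cipher with shift 23.
On why: w+23=t, h+23=e, y+23=v.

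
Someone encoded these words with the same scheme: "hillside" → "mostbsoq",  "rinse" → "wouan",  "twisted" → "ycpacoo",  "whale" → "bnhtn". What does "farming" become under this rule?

kgyurxr

In hillside: h→m is +5, i→o is +6, l→s is +7, l→t is +8 — the shift increases by 1 each position. Each letter shifts forward by (position + 5), i.e. 5, 6, 7, … — the shift grows by one for each successive letter.
Applying it to farming: f+5=k, a+6=g, r+7=y, m+8=u, i+9=r, n+10=x, g+11=r.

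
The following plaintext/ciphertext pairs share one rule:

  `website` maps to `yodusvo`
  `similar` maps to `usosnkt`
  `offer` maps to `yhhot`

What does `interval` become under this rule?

Vowels shift forward by 10 and consonants shift forward by 2.
Applying it to interval: i(vowel)+10=s, n(cons)+2=p, t(cons)+2=v, e(vowel)+10=o, r(cons)+2=t, v(cons)+2=x, a(vowel)+10=k, l(cons)+2=n.

spvotxkn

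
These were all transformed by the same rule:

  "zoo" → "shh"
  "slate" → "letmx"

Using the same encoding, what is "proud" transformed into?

ikhnw

Compare letters: z→s is +19, o→h is +19, o→h is +19 — a constant shift. Each letter is shifted forward by 19 in the alphabet (a Caesar shift of +19).
Applying it to proud: p+19=i, r+19=k, o+19=h, u+19=n, d+19=w.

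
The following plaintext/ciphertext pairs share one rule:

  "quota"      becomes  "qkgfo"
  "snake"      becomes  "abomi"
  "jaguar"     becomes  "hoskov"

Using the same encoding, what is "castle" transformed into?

This is an affine cipher: with a=0,…,z=25, each position x becomes (5x+14) mod 26.
For castle: c(2)→5·2+14≡24=y; a(0)→5·0+14≡14=o; s(18)→5·18+14≡0=a; t(19)→5·19+14≡5=f; l(11)→5·11+14≡17=r; e(4)→5·4+14≡8=i (all mod 26).

yoafri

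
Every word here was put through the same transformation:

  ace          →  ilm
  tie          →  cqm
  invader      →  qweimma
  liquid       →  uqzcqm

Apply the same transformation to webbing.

fmkkqwp

The shift depends on letter class: consonant c→l is +9, but vowel a→i is +8. Two shifts are in play — +8 for a/e/i/o/u, +9 for every other letter.
Applying it to webbing: w(cons)+9=f, e(vowel)+8=m, b(cons)+9=k, b(cons)+9=k, i(vowel)+8=q, n(cons)+9=w, g(cons)+9=p.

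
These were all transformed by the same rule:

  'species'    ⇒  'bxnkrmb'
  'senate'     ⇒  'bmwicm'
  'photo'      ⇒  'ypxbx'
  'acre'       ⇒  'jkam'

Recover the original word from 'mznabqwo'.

A repeating key of period 2 is used — shifts +9, +8 over and over.
Decoding mznabqwo: m−9=d, z−8=r, n−9=e, a−8=s, b−9=s, q−8=i, w−9=n, o−8=g.

dressing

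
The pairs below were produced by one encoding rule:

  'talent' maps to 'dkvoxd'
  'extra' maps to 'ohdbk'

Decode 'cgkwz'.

swamp

This is a Caesar cipher with shift 10.
Decoding cgkwz: c−10=s, g−10=w, k−10=a, w−10=m, z−10=p.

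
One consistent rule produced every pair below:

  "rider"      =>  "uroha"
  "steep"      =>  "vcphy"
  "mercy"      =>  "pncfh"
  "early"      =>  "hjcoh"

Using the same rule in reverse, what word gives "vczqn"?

stone

A repeating key of period 3 is used — shifts +3, +9, +11 over and over.
Reversing it on vczqn: v−3=s, c−9=t, z−11=o, q−3=n, n−9=e.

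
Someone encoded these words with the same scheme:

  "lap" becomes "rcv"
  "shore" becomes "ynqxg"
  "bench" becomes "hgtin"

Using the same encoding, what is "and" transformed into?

The shift depends on letter class: consonant l→r is +6, but vowel a→c is +2. The rule splits by letter class: vowels +2, consonants +6.
On and: a(vowel)+2=c, n(cons)+6=t, d(cons)+6=j.

ctj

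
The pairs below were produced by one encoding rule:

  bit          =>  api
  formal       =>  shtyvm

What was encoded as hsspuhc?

vanilla

The output letters match the input read backwards, each shifted +7: bit reversed is tib. Read the word backwards and shift each letter +7.
Decoding hsspuhc: shift back: h−7=a, s−7=l, s−7=l, p−7=i, u−7=n, h−7=a, c−7=v → allinav; then reverse → vanilla.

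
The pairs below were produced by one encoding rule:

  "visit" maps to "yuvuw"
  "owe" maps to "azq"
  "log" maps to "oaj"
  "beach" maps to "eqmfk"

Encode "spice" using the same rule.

vsufq

The shift depends on letter class: consonant v→y is +3, but vowel i→u is +12. The rule splits by letter class: vowels +12, consonants +3.
For spice: s(cons)+3=v, p(cons)+3=s, i(vowel)+12=u, c(cons)+3=f, e(vowel)+12=q.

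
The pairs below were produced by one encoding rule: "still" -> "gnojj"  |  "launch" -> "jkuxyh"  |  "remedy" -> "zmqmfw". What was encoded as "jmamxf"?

legend

Each letter's alphabet position (a=0..z=25) is mapped through 7·x+10 mod 26 — an affine cipher.
Decoding jmamxf: j(9)→15·(9−10)≡11=l; m(12)→15·(12−10)≡4=e; a(0)→15·(0−10)≡6=g; m(12)→15·(12−10)≡4=e; x(23)→15·(23−10)≡13=n; f(5)→15·(5−10)≡3=d (all mod 26).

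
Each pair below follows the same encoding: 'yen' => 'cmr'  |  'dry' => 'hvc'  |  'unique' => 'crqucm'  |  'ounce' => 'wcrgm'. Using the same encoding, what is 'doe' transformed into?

The shift depends on letter class: consonant y→c is +4, but vowel e→m is +8. The rule splits by letter class: vowels +8, consonants +4.
For doe: d(cons)+4=h, o(vowel)+8=w, e(vowel)+8=m.

hwm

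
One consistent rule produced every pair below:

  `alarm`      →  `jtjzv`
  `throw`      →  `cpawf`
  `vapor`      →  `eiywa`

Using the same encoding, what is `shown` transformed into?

Shifts by position in alarm: pos 0: a→j (+9), pos 1: l→t (+8), pos 2: a→j (+9), pos 3: r→z (+8) — repeating every 2. It's a Vigenère-style cipher with numeric key [9,8]: position i shifts by key[i mod 2].
On shown: s+9=b, h+8=p, o+9=x, w+8=e, n+9=w.

bpxew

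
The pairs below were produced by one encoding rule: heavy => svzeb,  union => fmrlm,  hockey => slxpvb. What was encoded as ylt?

bog

This is the alphabet-reversal cipher (Atbash): a becomes z, b becomes y, etc.
Reversing it on ylt: y↔b, l↔o, t↔g.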